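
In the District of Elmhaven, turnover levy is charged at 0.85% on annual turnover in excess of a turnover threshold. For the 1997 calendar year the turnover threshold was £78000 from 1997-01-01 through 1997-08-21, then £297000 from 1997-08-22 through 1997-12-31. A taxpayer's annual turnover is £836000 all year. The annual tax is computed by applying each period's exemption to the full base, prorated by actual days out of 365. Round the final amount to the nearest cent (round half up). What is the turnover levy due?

1997-01-01 to 1997-08-21: 233 days, exemption £78000 → (£836000 − £78000) × 0.85% × 233/365 = £4112.9288
1997-08-22 to 1997-12-31: 132 days, exemption £297000 → (£836000 − £297000) × 0.85% × 132/365 = £1656.8712
Total = £5769.8000

£5769.80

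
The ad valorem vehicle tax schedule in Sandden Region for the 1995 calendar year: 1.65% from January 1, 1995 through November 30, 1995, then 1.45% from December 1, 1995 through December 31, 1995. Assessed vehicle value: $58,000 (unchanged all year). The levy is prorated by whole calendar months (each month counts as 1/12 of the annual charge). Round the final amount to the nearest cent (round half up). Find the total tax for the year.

$947.33

January 1 – November 30, 1995: 11 months at 1.65% → $58,000 × 1.65% × 11/12 = $877.2500
December 1 – December 31, 1995: 1 month at 1.45% → $58,000 × 1.45% × 1/12 = $70.0833
Total = $947.3333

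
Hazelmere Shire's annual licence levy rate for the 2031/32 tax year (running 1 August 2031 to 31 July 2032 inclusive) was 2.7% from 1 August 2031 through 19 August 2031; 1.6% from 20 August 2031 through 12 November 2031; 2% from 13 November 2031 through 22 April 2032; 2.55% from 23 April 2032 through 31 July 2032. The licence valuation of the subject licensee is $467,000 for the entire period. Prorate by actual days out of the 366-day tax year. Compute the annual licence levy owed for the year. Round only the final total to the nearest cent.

1 August – 19 August 2031: 19 days at 2.7% → $467,000 × 2.7% × 19/366 = $654.5656
20 August – 12 November 2031: 85 days at 1.6% → $467,000 × 1.6% × 85/366 = $1,735.3005
13 November 2031 – 22 April 2032: 162 days at 2% → $467,000 × 2% × 162/366 = $4,134.0984
23 April – 31 July 2032: 100 days at 2.55% → $467,000 × 2.55% × 100/366 = $3,253.6885
Total = $9,777.6530

$9,777.65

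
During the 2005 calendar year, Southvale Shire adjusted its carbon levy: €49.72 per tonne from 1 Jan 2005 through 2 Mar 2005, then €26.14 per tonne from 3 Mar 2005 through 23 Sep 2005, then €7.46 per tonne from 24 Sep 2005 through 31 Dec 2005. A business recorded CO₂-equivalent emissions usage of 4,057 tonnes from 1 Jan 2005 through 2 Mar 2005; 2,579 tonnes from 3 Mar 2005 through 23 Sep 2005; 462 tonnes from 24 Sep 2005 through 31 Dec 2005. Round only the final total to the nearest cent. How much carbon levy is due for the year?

1 Jan – 2 Mar 2005: 4,057 tonnes at €49.72/tonne → €201,714.04
3 Mar – 23 Sep 2005: 2,579 tonnes at €26.14/tonne → €67,415.06
24 Sep – 31 Dec 2005: 462 tonnes at €7.46/tonne → €3,446.52

€272,575.62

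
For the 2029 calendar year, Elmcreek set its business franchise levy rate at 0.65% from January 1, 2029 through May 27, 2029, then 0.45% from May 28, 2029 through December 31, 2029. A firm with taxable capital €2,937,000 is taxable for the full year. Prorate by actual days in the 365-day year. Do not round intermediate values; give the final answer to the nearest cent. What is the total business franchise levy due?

January 1 – May 27, 2029: 147 days at 0.65% → €2,937,000 × 0.65% × 147/365 = €7,688.5027
May 28 – December 31, 2029: 218 days at 0.45% → €2,937,000 × 0.45% × 218/365 = €7,893.6904
Total = €15,582.1932

€15,582.19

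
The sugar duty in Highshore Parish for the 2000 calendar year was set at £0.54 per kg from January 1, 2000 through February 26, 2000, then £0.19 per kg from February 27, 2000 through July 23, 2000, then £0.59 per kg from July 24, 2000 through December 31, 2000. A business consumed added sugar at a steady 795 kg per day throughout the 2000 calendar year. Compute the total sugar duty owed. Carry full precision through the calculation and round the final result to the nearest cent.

£122,342.55

January 1 – February 26, 2000: 57 days × 795 kg/day = 45,315 kg at £0.54/kg → £24,470.10
February 27 – July 23, 2000: 148 days × 795 kg/day = 117,660 kg at £0.19/kg → £22,355.40
July 24 – December 31, 2000: 161 days × 795 kg/day = 127,995 kg at £0.59/kg → £75,517.05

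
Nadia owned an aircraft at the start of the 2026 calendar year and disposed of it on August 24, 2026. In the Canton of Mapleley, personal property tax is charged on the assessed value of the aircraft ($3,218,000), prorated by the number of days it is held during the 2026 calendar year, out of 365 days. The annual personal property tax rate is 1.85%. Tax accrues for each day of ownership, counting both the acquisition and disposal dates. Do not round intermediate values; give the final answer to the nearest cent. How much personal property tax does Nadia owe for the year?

Days held (January 1 – August 24, 2026): 236 out of 365
Tax = $3,218,000 × 1.85% × 236/365 = $38,492.5699

$38,492.57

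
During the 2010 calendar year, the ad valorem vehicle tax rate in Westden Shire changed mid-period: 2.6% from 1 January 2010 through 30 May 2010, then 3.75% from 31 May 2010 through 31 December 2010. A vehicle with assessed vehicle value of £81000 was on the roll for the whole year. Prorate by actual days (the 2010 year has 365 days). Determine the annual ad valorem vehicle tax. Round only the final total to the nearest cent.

1 January – 30 May 2010: 150 days at 2.6% → £81000 × 2.6% × 150/365 = £865.4795
31 May – 31 December 2010: 215 days at 3.75% → £81000 × 3.75% × 215/365 = £1789.2123
Total = £2654.6918

£2654.69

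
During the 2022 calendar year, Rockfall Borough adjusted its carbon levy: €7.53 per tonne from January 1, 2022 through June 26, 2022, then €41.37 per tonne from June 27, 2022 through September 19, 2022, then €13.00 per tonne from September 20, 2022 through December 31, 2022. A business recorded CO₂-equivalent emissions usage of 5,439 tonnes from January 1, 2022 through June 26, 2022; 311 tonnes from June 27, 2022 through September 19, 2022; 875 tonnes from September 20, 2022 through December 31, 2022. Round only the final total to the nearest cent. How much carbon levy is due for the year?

€65,196.74

January 1 – June 26, 2022: 5,439 tonnes at €7.53/tonne → €40,955.67
June 27 – September 19, 2022: 311 tonnes at €41.37/tonne → €12,866.07
September 20 – December 31, 2022: 875 tonnes at €13.00/tonne → €11,375.00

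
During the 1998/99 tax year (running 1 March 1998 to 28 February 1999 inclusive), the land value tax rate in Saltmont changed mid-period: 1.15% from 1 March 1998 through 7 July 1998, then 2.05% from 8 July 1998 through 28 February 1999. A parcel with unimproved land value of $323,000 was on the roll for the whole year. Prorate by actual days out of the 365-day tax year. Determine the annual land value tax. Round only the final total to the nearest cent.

1 March – 7 July 1998: 129 days at 1.15% → $323,000 × 1.15% × 129/365 = $1,312.7959
8 July 1998 – 28 February 1999: 236 days at 2.05% → $323,000 × 2.05% × 236/365 = $4,281.2986
Total = $5,594.0945

$5,594.09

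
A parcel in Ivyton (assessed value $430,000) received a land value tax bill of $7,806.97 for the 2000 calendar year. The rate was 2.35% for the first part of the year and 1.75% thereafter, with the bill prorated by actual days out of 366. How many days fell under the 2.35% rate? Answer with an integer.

40 days

Let d = days at the first rate; then 366 − d days at the second rate.
$430,000 × [2.35%·d + 1.75%·(366−d)] / 366 = $7,806.97
Solving gives d = 40, so the new rate took effect on February 10, 2000.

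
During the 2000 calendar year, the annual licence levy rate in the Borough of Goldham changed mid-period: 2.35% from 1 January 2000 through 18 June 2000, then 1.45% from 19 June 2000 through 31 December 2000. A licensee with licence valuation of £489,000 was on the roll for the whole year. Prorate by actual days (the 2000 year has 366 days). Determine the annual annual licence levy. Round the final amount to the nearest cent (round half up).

1 January – 18 June 2000: 170 days at 2.35% → £489,000 × 2.35% × 170/366 = £5,337.5820
19 June – 31 December 2000: 196 days at 1.45% → £489,000 × 1.45% × 196/366 = £3,797.0984
Total = £9,134.6803

£9,134.68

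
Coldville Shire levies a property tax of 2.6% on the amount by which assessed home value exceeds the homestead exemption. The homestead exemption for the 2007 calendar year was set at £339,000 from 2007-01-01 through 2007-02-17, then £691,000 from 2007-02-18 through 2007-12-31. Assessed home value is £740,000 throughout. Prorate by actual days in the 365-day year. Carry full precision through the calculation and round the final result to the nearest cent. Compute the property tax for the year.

2007-01-01 to 2007-02-17: 48 days, exemption £339,000 → (£740,000 − £339,000) × 2.6% × 48/365 = £1,371.0904
2007-02-18 to 2007-12-31: 317 days, exemption £691,000 → (£740,000 − £691,000) × 2.6% × 317/365 = £1,106.4603
Total = £2,477.5507

£2,477.55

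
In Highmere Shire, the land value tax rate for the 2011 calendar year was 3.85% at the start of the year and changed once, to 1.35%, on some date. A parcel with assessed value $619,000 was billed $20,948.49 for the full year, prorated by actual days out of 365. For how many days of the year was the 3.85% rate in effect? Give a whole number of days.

297 days

Let d = days at the first rate; then 365 − d days at the second rate.
$619,000 × [3.85%·d + 1.35%·(365−d)] / 365 = $20,948.49
Solving gives d = 297, so the new rate took effect on 25 Oct 2011.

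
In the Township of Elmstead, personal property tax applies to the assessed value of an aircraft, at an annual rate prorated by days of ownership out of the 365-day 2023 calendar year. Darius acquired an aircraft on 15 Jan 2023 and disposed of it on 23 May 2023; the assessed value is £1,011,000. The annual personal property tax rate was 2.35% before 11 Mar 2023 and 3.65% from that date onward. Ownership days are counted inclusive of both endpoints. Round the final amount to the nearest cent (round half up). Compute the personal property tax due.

15 Jan – 10 Mar 2023: 55 days at 2.35% → £1,011,000 × 2.35% × 55/365 = £3,580.0479
11 Mar – 23 May 2023: 74 days at 3.65% → £1,011,000 × 3.65% × 74/365 = £7,481.4000
Total = £11,061.4479

£11,061.45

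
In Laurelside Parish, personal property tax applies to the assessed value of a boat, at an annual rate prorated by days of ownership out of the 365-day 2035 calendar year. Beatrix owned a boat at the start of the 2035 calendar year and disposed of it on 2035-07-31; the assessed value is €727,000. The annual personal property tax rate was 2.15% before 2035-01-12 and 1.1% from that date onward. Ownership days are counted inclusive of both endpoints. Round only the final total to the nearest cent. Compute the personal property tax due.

2035-01-01 to 2035-01-11: 11 days at 2.15% → €727,000 × 2.15% × 11/365 = €471.0562
2035-01-12 to 2035-07-31: 201 days at 1.1% → €727,000 × 1.1% × 201/365 = €4,403.8274
Total = €4,874.8836

€4,874.88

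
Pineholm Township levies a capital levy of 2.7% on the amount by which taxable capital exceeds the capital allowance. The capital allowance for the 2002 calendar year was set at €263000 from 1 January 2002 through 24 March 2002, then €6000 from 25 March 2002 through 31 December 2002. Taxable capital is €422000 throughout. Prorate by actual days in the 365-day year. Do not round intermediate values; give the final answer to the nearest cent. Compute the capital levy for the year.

1 January – 24 March 2002: 83 days, exemption €263000 → (€422000 − €263000) × 2.7% × 83/365 = €976.2164
25 March – 31 December 2002: 282 days, exemption €6000 → (€422000 − €6000) × 2.7% × 282/365 = €8677.8740
Total = €9654.0904

€9654.09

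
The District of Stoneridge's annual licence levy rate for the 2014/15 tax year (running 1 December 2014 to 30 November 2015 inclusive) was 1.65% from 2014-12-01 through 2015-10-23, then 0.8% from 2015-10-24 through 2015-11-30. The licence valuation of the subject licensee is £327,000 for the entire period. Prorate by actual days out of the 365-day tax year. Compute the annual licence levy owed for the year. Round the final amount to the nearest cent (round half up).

2014-12-01 to 2015-10-23: 327 days at 1.65% → £327,000 × 1.65% × 327/365 = £4,833.7767
2015-10-24 to 2015-11-30: 38 days at 0.8% → £327,000 × 0.8% × 38/365 = £272.3507
Total = £5,106.1274

£5,106.13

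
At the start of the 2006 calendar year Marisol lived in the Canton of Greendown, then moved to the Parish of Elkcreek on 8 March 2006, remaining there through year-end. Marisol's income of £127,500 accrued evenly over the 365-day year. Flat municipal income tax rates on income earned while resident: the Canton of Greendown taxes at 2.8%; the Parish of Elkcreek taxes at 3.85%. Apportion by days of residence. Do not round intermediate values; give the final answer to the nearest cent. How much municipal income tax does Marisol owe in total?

£4,666.67

The Canton of Greendown, 1 January – 7 March 2006: 66 days → £127,500 × 2.8% × 66/365 = £645.5342
The Parish of Elkcreek, 8 March – 31 December 2006: 299 days → £127,500 × 3.85% × 299/365 = £4,021.1404
Total = £4,666.6747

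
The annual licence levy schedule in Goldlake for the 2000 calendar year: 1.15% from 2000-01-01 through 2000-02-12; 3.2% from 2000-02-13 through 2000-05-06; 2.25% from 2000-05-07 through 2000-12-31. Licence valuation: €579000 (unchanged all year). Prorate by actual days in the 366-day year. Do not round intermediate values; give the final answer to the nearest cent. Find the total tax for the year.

2000-01-01 to 2000-02-12: 43 days at 1.15% → €579000 × 1.15% × 43/366 = €782.2828
2000-02-13 to 2000-05-06: 84 days at 3.2% → €579000 × 3.2% × 84/366 = €4252.3279
2000-05-07 to 2000-12-31: 239 days at 2.25% → €579000 × 2.25% × 239/366 = €8507.0287
Total = €13541.6393

€13541.64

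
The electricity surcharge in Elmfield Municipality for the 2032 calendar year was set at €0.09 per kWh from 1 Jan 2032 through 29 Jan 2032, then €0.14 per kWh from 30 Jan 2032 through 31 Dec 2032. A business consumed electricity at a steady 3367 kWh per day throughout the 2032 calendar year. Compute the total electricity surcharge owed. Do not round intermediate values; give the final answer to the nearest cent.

€167642.93

1 Jan – 29 Jan 2032: 29 days × 3367 kWh/day = 97,643 kWh at €0.09/kWh → €8787.87
30 Jan – 31 Dec 2032: 337 days × 3367 kWh/day = 1,134,679 kWh at €0.14/kWh → €158855.06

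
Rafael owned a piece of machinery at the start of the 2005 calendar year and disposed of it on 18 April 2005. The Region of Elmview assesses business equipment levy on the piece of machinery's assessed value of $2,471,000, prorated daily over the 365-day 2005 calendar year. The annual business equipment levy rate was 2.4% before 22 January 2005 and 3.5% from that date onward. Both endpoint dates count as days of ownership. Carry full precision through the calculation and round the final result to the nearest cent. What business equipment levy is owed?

1 January – 21 January 2005: 21 days at 2.4% → $2,471,000 × 2.4% × 21/365 = $3,412.0110
22 January – 18 April 2005: 87 days at 3.5% → $2,471,000 × 3.5% × 87/365 = $20,614.2329
Total = $24,026.2438

$24,026.24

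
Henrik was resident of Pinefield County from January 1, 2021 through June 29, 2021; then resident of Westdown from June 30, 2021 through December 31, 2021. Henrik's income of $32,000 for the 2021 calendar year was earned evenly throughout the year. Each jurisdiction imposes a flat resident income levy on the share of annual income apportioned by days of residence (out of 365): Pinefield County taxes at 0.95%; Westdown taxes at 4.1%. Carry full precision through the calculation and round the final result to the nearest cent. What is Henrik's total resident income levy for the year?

$814.90

Pinefield County, January 1 – June 29, 2021: 180 days → $32,000 × 0.95% × 180/365 = $149.9178
Westdown, June 30 – December 31, 2021: 185 days → $32,000 × 4.1% × 185/365 = $664.9863
Total = $814.9041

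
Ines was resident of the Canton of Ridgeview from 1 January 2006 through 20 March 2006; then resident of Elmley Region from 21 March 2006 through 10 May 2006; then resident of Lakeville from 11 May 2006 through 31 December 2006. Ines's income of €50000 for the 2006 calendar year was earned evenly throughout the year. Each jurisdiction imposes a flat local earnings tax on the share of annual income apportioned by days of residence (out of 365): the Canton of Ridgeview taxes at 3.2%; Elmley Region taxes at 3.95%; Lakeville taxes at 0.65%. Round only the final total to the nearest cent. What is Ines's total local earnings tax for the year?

€831.51

The Canton of Ridgeview, 1 January – 20 March 2006: 79 days → €50000 × 3.2% × 79/365 = €346.3014
Elmley Region, 21 March – 10 May 2006: 51 days → €50000 × 3.95% × 51/365 = €275.9589
Lakeville, 11 May – 31 December 2006: 235 days → €50000 × 0.65% × 235/365 = €209.2466
Total = €831.5068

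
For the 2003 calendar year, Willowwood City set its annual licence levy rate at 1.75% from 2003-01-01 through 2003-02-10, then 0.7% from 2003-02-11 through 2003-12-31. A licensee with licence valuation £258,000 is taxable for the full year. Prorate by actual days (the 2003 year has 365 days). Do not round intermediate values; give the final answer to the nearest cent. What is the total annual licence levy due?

2003-01-01 to 2003-02-10: 41 days at 1.75% → £258,000 × 1.75% × 41/365 = £507.1644
2003-02-11 to 2003-12-31: 324 days at 0.7% → £258,000 × 0.7% × 324/365 = £1,603.1342
Total = £2,110.2986

£2,110.30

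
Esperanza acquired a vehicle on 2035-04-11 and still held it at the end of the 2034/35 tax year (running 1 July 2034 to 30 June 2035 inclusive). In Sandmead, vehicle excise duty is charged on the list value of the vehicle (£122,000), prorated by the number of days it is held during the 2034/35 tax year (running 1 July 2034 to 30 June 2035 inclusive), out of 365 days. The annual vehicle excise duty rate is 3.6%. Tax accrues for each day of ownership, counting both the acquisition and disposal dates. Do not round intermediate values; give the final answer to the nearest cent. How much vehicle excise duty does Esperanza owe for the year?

Days held (2035-04-11 to 2035-06-30): 81 out of 365
Tax = £122,000 × 3.6% × 81/365 = £974.6630

£974.66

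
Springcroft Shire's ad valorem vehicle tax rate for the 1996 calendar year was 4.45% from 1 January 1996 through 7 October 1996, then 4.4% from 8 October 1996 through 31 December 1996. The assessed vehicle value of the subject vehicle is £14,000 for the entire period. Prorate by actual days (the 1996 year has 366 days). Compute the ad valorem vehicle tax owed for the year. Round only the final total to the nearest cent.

£621.37

1 January – 7 October 1996: 281 days at 4.45% → £14,000 × 4.45% × 281/366 = £478.3142
8 October – 31 December 1996: 85 days at 4.4% → £14,000 × 4.4% × 85/366 = £143.0601
Total = £621.3743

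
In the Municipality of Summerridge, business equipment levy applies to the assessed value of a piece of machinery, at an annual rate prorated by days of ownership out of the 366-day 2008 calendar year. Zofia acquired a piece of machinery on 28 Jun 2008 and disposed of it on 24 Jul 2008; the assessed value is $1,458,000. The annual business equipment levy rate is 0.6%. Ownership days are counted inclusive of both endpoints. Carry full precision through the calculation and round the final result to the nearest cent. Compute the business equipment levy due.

$645.34

Days held (28 Jun – 24 Jul 2008): 27 out of 366
Tax = $1,458,000 × 0.6% × 27/366 = $645.3443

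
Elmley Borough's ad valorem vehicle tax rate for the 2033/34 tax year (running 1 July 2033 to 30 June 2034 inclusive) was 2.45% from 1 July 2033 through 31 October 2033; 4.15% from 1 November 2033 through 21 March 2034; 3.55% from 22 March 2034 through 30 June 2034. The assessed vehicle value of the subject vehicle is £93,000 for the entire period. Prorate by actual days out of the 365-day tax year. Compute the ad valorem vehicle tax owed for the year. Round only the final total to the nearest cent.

1 July – 31 October 2033: 123 days at 2.45% → £93,000 × 2.45% × 123/365 = £767.8233
1 November 2033 – 21 March 2034: 141 days at 4.15% → £93,000 × 4.15% × 141/365 = £1,490.9301
22 March – 30 June 2034: 101 days at 3.55% → £93,000 × 3.55% × 101/365 = £913.5658
Total = £3,172.3192

£3,172.32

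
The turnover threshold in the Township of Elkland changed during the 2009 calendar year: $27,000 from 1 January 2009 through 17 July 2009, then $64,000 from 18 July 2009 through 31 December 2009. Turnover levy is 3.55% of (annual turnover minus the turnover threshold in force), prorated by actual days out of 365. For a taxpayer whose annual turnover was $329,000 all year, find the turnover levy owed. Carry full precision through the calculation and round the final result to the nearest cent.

$10,120.03

1 January – 17 July 2009: 198 days, exemption $27,000 → ($329,000 − $27,000) × 3.55% × 198/365 = $5,815.7753
18 July – 31 December 2009: 167 days, exemption $64,000 → ($329,000 − $64,000) × 3.55% × 167/365 = $4,304.2534
Total = $10,120.0288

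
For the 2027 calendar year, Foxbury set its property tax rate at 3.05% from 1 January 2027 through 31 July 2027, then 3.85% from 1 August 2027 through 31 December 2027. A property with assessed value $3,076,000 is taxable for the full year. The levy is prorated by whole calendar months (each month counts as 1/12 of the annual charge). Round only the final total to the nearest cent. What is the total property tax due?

$104,071.33

1 January – 31 July 2027: 7 months at 3.05% → $3,076,000 × 3.05% × 7/12 = $54,727.1667
1 August – 31 December 2027: 5 months at 3.85% → $3,076,000 × 3.85% × 5/12 = $49,344.1667
Total = $104,071.3333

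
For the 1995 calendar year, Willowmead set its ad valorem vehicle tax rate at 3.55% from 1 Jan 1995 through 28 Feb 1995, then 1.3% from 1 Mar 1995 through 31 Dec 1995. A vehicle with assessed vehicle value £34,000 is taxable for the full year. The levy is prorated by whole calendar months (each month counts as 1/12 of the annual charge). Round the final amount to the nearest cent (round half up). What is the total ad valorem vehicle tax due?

£569.50

1 Jan – 28 Feb 1995: 2 months at 3.55% → £34,000 × 3.55% × 2/12 = £201.1667
1 Mar – 31 Dec 1995: 10 months at 1.3% → £34,000 × 1.3% × 10/12 = £368.3333
Total = £569.5000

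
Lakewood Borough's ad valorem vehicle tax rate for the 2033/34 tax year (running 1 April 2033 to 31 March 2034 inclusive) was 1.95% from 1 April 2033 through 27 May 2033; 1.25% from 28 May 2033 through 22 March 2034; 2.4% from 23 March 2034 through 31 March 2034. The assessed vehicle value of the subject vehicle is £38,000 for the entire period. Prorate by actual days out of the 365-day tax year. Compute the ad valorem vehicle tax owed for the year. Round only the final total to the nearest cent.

£527.32

1 April – 27 May 2033: 57 days at 1.95% → £38,000 × 1.95% × 57/365 = £115.7178
28 May 2033 – 22 March 2034: 299 days at 1.25% → £38,000 × 1.25% × 299/365 = £389.1096
23 March – 31 March 2034: 9 days at 2.4% → £38,000 × 2.4% × 9/365 = £22.4877
Total = £527.3151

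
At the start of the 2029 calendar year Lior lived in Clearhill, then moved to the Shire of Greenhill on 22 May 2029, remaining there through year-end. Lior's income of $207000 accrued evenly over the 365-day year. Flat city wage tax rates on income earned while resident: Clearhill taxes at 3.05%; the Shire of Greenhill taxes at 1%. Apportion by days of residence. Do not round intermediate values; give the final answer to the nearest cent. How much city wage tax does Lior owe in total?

Clearhill, 1 January – 21 May 2029: 141 days → $207000 × 3.05% × 141/365 = $2438.9137
The Shire of Greenhill, 22 May – 31 December 2029: 224 days → $207000 × 1% × 224/365 = $1270.3562
Total = $3709.2699

$3709.27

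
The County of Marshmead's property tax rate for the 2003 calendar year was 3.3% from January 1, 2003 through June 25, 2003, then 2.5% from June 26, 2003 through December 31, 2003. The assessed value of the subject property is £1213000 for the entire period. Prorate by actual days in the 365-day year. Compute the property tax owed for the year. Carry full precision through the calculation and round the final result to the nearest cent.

January 1 – June 25, 2003: 176 days at 3.3% → £1213000 × 3.3% × 176/365 = £19301.6548
June 26 – December 31, 2003: 189 days at 2.5% → £1213000 × 2.5% × 189/365 = £15702.5342
Total = £35004.1890

£35004.19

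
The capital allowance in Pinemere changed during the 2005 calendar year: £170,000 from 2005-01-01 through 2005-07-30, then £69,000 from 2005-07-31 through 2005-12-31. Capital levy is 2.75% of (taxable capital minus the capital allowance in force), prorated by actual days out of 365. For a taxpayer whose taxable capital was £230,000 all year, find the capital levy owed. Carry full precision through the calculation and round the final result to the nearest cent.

2005-01-01 to 2005-07-30: 211 days, exemption £170,000 → (£230,000 − £170,000) × 2.75% × 211/365 = £953.8356
2005-07-31 to 2005-12-31: 154 days, exemption £69,000 → (£230,000 − £69,000) × 2.75% × 154/365 = £1,868.0411
Total = £2,821.8767

£2,821.88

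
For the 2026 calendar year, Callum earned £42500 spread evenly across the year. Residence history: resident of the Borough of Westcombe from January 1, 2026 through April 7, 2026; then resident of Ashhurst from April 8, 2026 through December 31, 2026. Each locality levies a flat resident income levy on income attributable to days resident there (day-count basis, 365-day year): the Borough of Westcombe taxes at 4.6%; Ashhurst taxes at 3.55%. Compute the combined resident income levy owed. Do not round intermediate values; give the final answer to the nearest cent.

£1627.34

The Borough of Westcombe, January 1 – April 7, 2026: 97 days → £42500 × 4.6% × 97/365 = £519.5479
Ashhurst, April 8 – December 31, 2026: 268 days → £42500 × 3.55% × 268/365 = £1107.7945
Total = £1627.3425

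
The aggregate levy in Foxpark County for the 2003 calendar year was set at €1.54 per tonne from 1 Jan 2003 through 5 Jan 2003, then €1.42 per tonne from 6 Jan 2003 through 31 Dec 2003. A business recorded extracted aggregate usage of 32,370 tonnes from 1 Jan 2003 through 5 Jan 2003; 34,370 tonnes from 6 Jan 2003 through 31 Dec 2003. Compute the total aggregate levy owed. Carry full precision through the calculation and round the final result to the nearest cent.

1 Jan – 5 Jan 2003: 32,370 tonnes at €1.54/tonne → €49849.80
6 Jan – 31 Dec 2003: 34,370 tonnes at €1.42/tonne → €48805.40

€98655.20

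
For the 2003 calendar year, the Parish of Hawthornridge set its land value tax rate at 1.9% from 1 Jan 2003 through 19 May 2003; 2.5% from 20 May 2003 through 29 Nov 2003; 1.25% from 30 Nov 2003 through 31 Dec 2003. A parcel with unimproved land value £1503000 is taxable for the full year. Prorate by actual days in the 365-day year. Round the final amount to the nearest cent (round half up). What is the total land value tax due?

£32493.62

1 Jan – 19 May 2003: 139 days at 1.9% → £1503000 × 1.9% × 139/365 = £10875.1315
20 May – 29 Nov 2003: 194 days at 2.5% → £1503000 × 2.5% × 194/365 = £19971.3699
30 Nov – 31 Dec 2003: 32 days at 1.25% → £1503000 × 1.25% × 32/365 = £1647.1233
Total = £32493.6247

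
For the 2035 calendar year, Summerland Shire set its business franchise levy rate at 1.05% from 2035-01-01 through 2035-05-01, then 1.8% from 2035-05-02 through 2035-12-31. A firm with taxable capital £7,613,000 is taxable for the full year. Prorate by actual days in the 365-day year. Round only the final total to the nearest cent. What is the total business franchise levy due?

2035-01-01 to 2035-05-01: 121 days at 1.05% → £7,613,000 × 1.05% × 121/365 = £26,499.4973
2035-05-02 to 2035-12-31: 244 days at 1.8% → £7,613,000 × 1.8% × 244/365 = £91,606.2904
Total = £118,105.7877

£118,105.79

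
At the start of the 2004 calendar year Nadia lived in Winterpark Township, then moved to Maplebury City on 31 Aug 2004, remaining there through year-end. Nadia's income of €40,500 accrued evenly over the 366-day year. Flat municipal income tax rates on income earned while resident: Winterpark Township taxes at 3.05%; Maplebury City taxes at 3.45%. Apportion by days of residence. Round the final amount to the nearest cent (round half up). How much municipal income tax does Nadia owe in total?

Winterpark Township, 1 Jan – 30 Aug 2004: 243 days → €40,500 × 3.05% × 243/366 = €820.1250
Maplebury City, 31 Aug – 31 Dec 2004: 123 days → €40,500 × 3.45% × 123/366 = €469.5676
Total = €1,289.6926

€1,289.69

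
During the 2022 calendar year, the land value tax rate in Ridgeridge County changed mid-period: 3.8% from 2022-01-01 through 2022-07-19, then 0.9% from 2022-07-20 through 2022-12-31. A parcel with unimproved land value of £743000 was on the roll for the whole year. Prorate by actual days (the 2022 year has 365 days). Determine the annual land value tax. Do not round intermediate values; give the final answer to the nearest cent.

2022-01-01 to 2022-07-19: 200 days at 3.8% → £743000 × 3.8% × 200/365 = £15470.6849
2022-07-20 to 2022-12-31: 165 days at 0.9% → £743000 × 0.9% × 165/365 = £3022.8904
Total = £18493.5753

£18493.58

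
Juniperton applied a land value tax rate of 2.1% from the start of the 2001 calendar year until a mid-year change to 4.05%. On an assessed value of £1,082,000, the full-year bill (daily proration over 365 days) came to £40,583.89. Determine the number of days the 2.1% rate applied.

Let d = days at the first rate; then 365 − d days at the second rate.
£1,082,000 × [2.1%·d + 4.05%·(365−d)] / 365 = £40,583.89
Solving gives d = 56, so the new rate took effect on February 26, 2001.

56 days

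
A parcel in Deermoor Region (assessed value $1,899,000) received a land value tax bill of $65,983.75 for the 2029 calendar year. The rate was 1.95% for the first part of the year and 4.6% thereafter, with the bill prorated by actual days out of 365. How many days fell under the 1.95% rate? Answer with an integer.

155 days

Let d = days at the first rate; then 365 − d days at the second rate.
$1,899,000 × [1.95%·d + 4.6%·(365−d)] / 365 = $65,983.75
Solving gives d = 155, so the new rate took effect on 5 Jun 2029.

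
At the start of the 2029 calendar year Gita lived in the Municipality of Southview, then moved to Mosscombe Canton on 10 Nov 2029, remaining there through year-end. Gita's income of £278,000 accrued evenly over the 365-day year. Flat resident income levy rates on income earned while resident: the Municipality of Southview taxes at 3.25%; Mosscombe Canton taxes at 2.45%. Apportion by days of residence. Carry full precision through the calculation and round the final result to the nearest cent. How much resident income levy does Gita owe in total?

The Municipality of Southview, 1 Jan – 9 Nov 2029: 313 days → £278,000 × 3.25% × 313/365 = £7,747.8219
Mosscombe Canton, 10 Nov – 31 Dec 2029: 52 days → £278,000 × 2.45% × 52/365 = £970.3342
Total = £8,718.1562

£8,718.16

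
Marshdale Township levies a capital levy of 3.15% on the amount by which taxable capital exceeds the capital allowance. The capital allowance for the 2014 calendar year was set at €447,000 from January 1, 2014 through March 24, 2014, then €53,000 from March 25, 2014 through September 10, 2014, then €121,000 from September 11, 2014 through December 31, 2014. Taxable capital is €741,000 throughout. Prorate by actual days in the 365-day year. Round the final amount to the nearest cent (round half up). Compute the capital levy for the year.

€18,192.50

January 1 – March 24, 2014: 83 days, exemption €447,000 → (€741,000 − €447,000) × 3.15% × 83/365 = €2,105.9260
March 25 – September 10, 2014: 170 days, exemption €53,000 → (€741,000 − €53,000) × 3.15% × 170/365 = €10,093.8082
September 11 – December 31, 2014: 112 days, exemption €121,000 → (€741,000 − €121,000) × 3.15% × 112/365 = €5,992.7671
Total = €18,192.5014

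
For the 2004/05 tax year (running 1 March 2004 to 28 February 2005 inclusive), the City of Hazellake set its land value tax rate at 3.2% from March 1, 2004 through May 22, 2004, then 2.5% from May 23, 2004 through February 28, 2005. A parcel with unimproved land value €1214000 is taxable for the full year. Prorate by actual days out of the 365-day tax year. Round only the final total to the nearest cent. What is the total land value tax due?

March 1 – May 22, 2004: 83 days at 3.2% → €1214000 × 3.2% × 83/365 = €8833.9288
May 23, 2004 – February 28, 2005: 282 days at 2.5% → €1214000 × 2.5% × 282/365 = €23448.4932
Total = €32282.4219

€32282.42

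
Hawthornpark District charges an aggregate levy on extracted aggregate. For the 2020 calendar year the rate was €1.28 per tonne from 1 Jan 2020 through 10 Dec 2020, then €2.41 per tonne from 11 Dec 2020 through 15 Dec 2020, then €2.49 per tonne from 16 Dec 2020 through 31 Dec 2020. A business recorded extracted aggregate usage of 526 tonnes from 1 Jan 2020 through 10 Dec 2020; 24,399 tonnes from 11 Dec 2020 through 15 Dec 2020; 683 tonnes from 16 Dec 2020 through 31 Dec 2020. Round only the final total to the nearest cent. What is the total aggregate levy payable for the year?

1 Jan – 10 Dec 2020: 526 tonnes at €1.28/tonne → €673.28
11 Dec – 15 Dec 2020: 24,399 tonnes at €2.41/tonne → €58801.59
16 Dec – 31 Dec 2020: 683 tonnes at €2.49/tonne → €1700.67

€61175.54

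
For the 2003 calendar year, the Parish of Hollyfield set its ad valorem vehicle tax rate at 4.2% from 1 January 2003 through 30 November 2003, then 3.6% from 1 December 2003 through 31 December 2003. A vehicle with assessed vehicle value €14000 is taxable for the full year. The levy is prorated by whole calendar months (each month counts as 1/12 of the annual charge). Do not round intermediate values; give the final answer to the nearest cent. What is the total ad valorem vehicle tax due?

1 January – 30 November 2003: 11 months at 4.2% → €14000 × 4.2% × 11/12 = €539.0000
1 December – 31 December 2003: 1 month at 3.6% → €14000 × 3.6% × 1/12 = €42.0000
Total = €581.0000

€581.00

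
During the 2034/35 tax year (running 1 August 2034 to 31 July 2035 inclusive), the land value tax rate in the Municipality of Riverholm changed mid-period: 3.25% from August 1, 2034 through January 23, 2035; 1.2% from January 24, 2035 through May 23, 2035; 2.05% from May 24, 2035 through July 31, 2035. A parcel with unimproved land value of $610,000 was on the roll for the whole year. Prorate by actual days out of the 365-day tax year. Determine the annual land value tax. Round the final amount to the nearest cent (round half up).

$14,329.99

August 1, 2034 – January 23, 2035: 176 days at 3.25% → $610,000 × 3.25% × 176/365 = $9,559.4521
January 24 – May 23, 2035: 120 days at 1.2% → $610,000 × 1.2% × 120/365 = $2,406.5753
May 24 – July 31, 2035: 69 days at 2.05% → $610,000 × 2.05% × 69/365 = $2,363.9589
Total = $14,329.9863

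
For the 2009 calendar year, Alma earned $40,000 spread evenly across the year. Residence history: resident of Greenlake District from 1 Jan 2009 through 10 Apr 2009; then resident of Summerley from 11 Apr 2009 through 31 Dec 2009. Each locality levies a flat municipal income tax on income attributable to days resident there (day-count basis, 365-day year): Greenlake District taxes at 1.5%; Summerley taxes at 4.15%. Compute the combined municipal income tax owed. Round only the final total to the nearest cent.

$1,369.59

Greenlake District, 1 Jan – 10 Apr 2009: 100 days → $40,000 × 1.5% × 100/365 = $164.3836
Summerley, 11 Apr – 31 Dec 2009: 265 days → $40,000 × 4.15% × 265/365 = $1,205.2055
Total = $1,369.5890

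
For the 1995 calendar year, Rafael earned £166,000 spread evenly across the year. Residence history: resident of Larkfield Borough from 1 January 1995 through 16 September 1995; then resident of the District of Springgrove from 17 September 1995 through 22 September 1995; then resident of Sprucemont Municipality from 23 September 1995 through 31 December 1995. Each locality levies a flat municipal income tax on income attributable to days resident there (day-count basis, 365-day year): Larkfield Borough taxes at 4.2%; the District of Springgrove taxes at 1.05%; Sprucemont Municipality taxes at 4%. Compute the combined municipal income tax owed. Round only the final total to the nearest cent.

£6,795.08

Larkfield Borough, 1 January – 16 September 1995: 259 days → £166,000 × 4.2% × 259/365 = £4,947.2548
The District of Springgrove, 17 September – 22 September 1995: 6 days → £166,000 × 1.05% × 6/365 = £28.6521
Sprucemont Municipality, 23 September – 31 December 1995: 100 days → £166,000 × 4% × 100/365 = £1,819.1781
Total = £6,795.0849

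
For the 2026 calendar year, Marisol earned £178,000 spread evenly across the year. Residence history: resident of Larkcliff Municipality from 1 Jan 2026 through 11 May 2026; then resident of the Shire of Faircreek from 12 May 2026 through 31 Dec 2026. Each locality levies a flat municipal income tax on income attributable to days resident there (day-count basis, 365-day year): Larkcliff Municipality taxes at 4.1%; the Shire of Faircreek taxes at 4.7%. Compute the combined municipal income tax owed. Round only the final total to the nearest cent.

Larkcliff Municipality, 1 Jan – 11 May 2026: 131 days → £178,000 × 4.1% × 131/365 = £2,619.2822
The Shire of Faircreek, 12 May – 31 Dec 2026: 234 days → £178,000 × 4.7% × 234/365 = £5,363.4082
Total = £7,982.6904

£7,982.69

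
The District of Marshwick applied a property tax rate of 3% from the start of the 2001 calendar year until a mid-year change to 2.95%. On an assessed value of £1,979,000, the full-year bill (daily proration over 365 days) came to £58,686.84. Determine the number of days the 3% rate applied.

113 days

Let d = days at the first rate; then 365 − d days at the second rate.
£1,979,000 × [3%·d + 2.95%·(365−d)] / 365 = £58,686.84
Solving gives d = 113, so the new rate took effect on April 24, 2001.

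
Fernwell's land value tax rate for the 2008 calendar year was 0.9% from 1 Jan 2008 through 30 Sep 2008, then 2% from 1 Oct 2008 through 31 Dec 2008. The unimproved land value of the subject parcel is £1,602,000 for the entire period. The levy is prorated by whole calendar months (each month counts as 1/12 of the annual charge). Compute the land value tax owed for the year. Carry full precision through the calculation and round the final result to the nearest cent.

£18,823.50

1 Jan – 30 Sep 2008: 9 months at 0.9% → £1,602,000 × 0.9% × 9/12 = £10,813.5000
1 Oct – 31 Dec 2008: 3 months at 2% → £1,602,000 × 2% × 3/12 = £8,010.0000
Total = £18,823.5000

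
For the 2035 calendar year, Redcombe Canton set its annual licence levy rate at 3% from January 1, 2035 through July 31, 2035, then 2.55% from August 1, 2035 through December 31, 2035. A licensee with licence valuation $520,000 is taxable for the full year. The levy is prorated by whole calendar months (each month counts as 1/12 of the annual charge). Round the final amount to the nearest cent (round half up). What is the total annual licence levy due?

$14,625.00

January 1 – July 31, 2035: 7 months at 3% → $520,000 × 3% × 7/12 = $9,100.0000
August 1 – December 31, 2035: 5 months at 2.55% → $520,000 × 2.55% × 5/12 = $5,525.0000
Total = $14,625.0000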